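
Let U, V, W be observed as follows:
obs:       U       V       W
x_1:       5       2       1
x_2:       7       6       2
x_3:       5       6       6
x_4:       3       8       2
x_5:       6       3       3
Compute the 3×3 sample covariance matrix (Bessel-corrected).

Step 1 — column means:
  mean(U) = (5 + 7 + 5 + 3 + 6) / 5 = 26/5 = 5.2
  mean(V) = (2 + 6 + 6 + 8 + 3) / 5 = 25/5 = 5
  mean(W) = (1 + 2 + 6 + 2 + 3) / 5 = 14/5 = 2.8

Step 2 — sample covariance S[i,j] = (1/(n-1)) · Σ_k (x_{k,i} - mean_i) · (x_{k,j} - mean_j), with n-1 = 4.
  S[U,U] = ((-0.2)·(-0.2) + (1.8)·(1.8) + (-0.2)·(-0.2) + (-2.2)·(-2.2) + (0.8)·(0.8)) / 4 = 8.8/4 = 2.2
  S[U,V] = ((-0.2)·(-3) + (1.8)·(1) + (-0.2)·(1) + (-2.2)·(3) + (0.8)·(-2)) / 4 = -6/4 = -1.5
  S[U,W] = ((-0.2)·(-1.8) + (1.8)·(-0.8) + (-0.2)·(3.2) + (-2.2)·(-0.8) + (0.8)·(0.2)) / 4 = 0.2/4 = 0.05
  S[V,V] = ((-3)·(-3) + (1)·(1) + (1)·(1) + (3)·(3) + (-2)·(-2)) / 4 = 24/4 = 6
  S[V,W] = ((-3)·(-1.8) + (1)·(-0.8) + (1)·(3.2) + (3)·(-0.8) + (-2)·(0.2)) / 4 = 5/4 = 1.25
  S[W,W] = ((-1.8)·(-1.8) + (-0.8)·(-0.8) + (3.2)·(3.2) + (-0.8)·(-0.8) + (0.2)·(0.2)) / 4 = 14.8/4 = 3.7

S is symmetric (S[j,i] = S[i,j]). Assembling:

S = [[2.2, -1.5, 0.05],
 [-1.5, 6, 1.25],
 [0.05, 1.25, 3.7]]


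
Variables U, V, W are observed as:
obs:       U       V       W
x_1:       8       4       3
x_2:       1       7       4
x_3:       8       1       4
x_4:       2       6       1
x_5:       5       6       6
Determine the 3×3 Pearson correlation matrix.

Step 1 — column means:
  mean(U) = (8 + 1 + 8 + 2 + 5) / 5 = 24/5 = 4.8
  mean(V) = (4 + 7 + 1 + 6 + 6) / 5 = 24/5 = 4.8
  mean(W) = (3 + 4 + 4 + 1 + 6) / 5 = 18/5 = 3.6

Step 2 — sample variances and covariances s[i,j] = (1/(n-1)) · Σ_k (x_{k,i} - mean_i) · (x_{k,j} - mean_j), with n-1 = 4:
  s[U,U] = ((3.2)·(3.2) + (-3.8)·(-3.8) + (3.2)·(3.2) + (-2.8)·(-2.8) + (0.2)·(0.2)) / 4 = 42.8/4 = 10.7
  s[U,V] = ((3.2)·(-0.8) + (-3.8)·(2.2) + (3.2)·(-3.8) + (-2.8)·(1.2) + (0.2)·(1.2)) / 4 = -26.2/4 = -6.55
  s[U,W] = ((3.2)·(-0.6) + (-3.8)·(0.4) + (3.2)·(0.4) + (-2.8)·(-2.6) + (0.2)·(2.4)) / 4 = 5.6/4 = 1.4
  s[V,V] = ((-0.8)·(-0.8) + (2.2)·(2.2) + (-3.8)·(-3.8) + (1.2)·(1.2) + (1.2)·(1.2)) / 4 = 22.8/4 = 5.7
  s[V,W] = ((-0.8)·(-0.6) + (2.2)·(0.4) + (-3.8)·(0.4) + (1.2)·(-2.6) + (1.2)·(2.4)) / 4 = -0.4/4 = -0.1
  s[W,W] = ((-0.6)·(-0.6) + (0.4)·(0.4) + (0.4)·(0.4) + (-2.6)·(-2.6) + (2.4)·(2.4)) / 4 = 13.2/4 = 3.3
  Sample standard deviations s_i = √(s[i,i]):
  s(U) = √(10.7) = 3.2711
  s(V) = √(5.7) = 2.3875
  s(W) = √(3.3) = 1.8166

Step 3 — r_{ij} = s_{ij} / (s_i · s_j):
  r[U,U] = 1 (diagonal).
  r[U,V] = -6.55 / (3.2711 · 2.3875) = -6.55 / 7.8096 = -0.8387
  r[U,W] = 1.4 / (3.2711 · 1.8166) = 1.4 / 5.9422 = 0.2356
  r[V,V] = 1 (diagonal).
  r[V,W] = -0.1 / (2.3875 · 1.8166) = -0.1 / 4.337 = -0.0231
  r[W,W] = 1 (diagonal).

R is symmetric with unit diagonal. Assembling:

R = [[1, -0.8387, 0.2356],
 [-0.8387, 1, -0.0231],
 [0.2356, -0.0231, 1]]


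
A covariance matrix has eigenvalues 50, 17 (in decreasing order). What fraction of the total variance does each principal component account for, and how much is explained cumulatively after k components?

Step 1 — total variance = trace(Sigma) = Σ λ_i = 50 + 17 = 67.

Step 2 — fraction explained by component i = λ_i / Σ λ:
  PC1: 50/67 = 0.7463
  PC2: 17/67 = 0.2537

Step 3 — cumulative fraction after k components = (λ_1 + ... + λ_k) / Σ λ:
  k = 1: 50/67 = 0.7463
  k = 2: (50 + 17)/67 = 67/67 = 1

Summary (fraction, with percent):

explained: PC1 0.7463 (74.63%), PC2 0.2537 (25.37%);  cumulative: 0.7463, 1


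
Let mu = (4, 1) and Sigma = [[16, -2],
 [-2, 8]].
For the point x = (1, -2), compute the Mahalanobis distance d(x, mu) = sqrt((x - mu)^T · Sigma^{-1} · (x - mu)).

Step 1 — centre the observation: (x - mu) = (-3, -3).

Step 2 — invert Sigma. det(Sigma) = 16·8 - (-2)² = 124.
  Sigma^{-1} = (1/det) · [[d, -b], [-b, a]] = [[0.0645, 0.0161],
 [0.0161, 0.129]].

Step 3 — form the quadratic (x - mu)^T · Sigma^{-1} · (x - mu):
  Sigma^{-1} · (x - mu) = (-0.2419, -0.4355).
  (x - mu)^T · [Sigma^{-1} · (x - mu)] = (-3)·(-0.2419) + (-3)·(-0.4355) = 2.0323.

Step 4 — take square root: d = √(2.0323) ≈ 1.4256.

d(x, mu) = √(2.0323) ≈ 1.4256


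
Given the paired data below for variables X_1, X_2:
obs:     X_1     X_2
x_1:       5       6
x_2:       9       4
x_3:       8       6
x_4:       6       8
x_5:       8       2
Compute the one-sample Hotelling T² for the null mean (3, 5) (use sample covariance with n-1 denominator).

Step 1 — sample mean vector:
  mean(X_1) = (5 + 9 + 8 + 6 + 8) / 5 = 36/5 = 7.2
  mean(X_2) = (6 + 4 + 6 + 8 + 2) / 5 = 26/5 = 5.2
  x̄ = (7.2, 5.2),  deviation x̄ - mu_0 = (7.2, 5.2) - (3, 5) = (4.2, 0.2).

Step 2 — sample covariance matrix, S[i,j] = (1/(n-1)) · Σ_k (x_{k,i} - mean_i) · (x_{k,j} - mean_j), divisor n-1 = 4:
  S[X_1,X_1] = ((-2.2)·(-2.2) + (1.8)·(1.8) + (0.8)·(0.8) + (-1.2)·(-1.2) + (0.8)·(0.8)) / 4 = 10.8/4 = 2.7
  S[X_1,X_2] = ((-2.2)·(0.8) + (1.8)·(-1.2) + (0.8)·(0.8) + (-1.2)·(2.8) + (0.8)·(-3.2)) / 4 = -9.2/4 = -2.3
  S[X_2,X_2] = ((0.8)·(0.8) + (-1.2)·(-1.2) + (0.8)·(0.8) + (2.8)·(2.8) + (-3.2)·(-3.2)) / 4 = 20.8/4 = 5.2
  S = [[2.7, -2.3],
 [-2.3, 5.2]].

Step 3 — invert S. det(S) = 2.7·5.2 - (-2.3)² = 8.75.
  S^{-1} = (1/det) · [[d, -b], [-b, a]] = [[0.5943, 0.2629],
 [0.2629, 0.3086]].

Step 4 — quadratic form (x̄ - mu_0)^T · S^{-1} · (x̄ - mu_0):
  S^{-1} · (x̄ - mu_0) = (2.5486, 1.1657),
  (x̄ - mu_0)^T · [...] = (4.2)·(2.5486) + (0.2)·(1.1657) = 10.9371.

Step 5 — scale by n: T² = 5 · 10.9371 = 54.6857.

T² ≈ 54.6857


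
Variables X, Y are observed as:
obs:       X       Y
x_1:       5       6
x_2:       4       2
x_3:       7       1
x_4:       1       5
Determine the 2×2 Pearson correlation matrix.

Step 1 — column means:
  mean(X) = (5 + 4 + 7 + 1) / 4 = 17/4 = 4.25
  mean(Y) = (6 + 2 + 1 + 5) / 4 = 14/4 = 3.5

Step 2 — sample variances and covariances s[i,j] = (1/(n-1)) · Σ_k (x_{k,i} - mean_i) · (x_{k,j} - mean_j), with n-1 = 3:
  s[X,X] = ((0.75)·(0.75) + (-0.25)·(-0.25) + (2.75)·(2.75) + (-3.25)·(-3.25)) / 3 = 18.75/3 = 6.25
  s[X,Y] = ((0.75)·(2.5) + (-0.25)·(-1.5) + (2.75)·(-2.5) + (-3.25)·(1.5)) / 3 = -9.5/3 = -3.1667
  s[Y,Y] = ((2.5)·(2.5) + (-1.5)·(-1.5) + (-2.5)·(-2.5) + (1.5)·(1.5)) / 3 = 17/3 = 5.6667
  Sample standard deviations s_i = √(s[i,i]):
  s(X) = √(6.25) = 2.5
  s(Y) = √(5.6667) = 2.3805

Step 3 — r_{ij} = s_{ij} / (s_i · s_j):
  r[X,X] = 1 (diagonal).
  r[X,Y] = -3.1667 / (2.5 · 2.3805) = -3.1667 / 5.9512 = -0.5321
  r[Y,Y] = 1 (diagonal).

R is symmetric with unit diagonal. Assembling:

R = [[1, -0.5321],
 [-0.5321, 1]]


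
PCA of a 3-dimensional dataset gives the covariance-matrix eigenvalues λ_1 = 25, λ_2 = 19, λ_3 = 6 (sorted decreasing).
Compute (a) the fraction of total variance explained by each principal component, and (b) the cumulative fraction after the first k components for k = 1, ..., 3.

Step 1 — total variance = trace(Sigma) = Σ λ_i = 25 + 19 + 6 = 50.

Step 2 — fraction explained by component i = λ_i / Σ λ:
  PC1: 25/50 = 0.5
  PC2: 19/50 = 0.38
  PC3: 6/50 = 0.12

Step 3 — cumulative fraction after k components = (λ_1 + ... + λ_k) / Σ λ:
  k = 1: 25/50 = 0.5
  k = 2: (25 + 19)/50 = 44/50 = 0.88
  k = 3: (25 + 19 + 6)/50 = 50/50 = 1

Summary (fraction, with percent):

explained: PC1 0.5 (50%), PC2 0.38 (38%), PC3 0.12 (12%);  cumulative: 0.5, 0.88, 1


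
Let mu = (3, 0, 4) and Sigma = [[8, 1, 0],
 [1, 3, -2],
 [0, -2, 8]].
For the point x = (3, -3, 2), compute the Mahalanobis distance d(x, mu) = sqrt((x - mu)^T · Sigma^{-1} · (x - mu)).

Step 1 — centre the observation: (x - mu) = (0, -3, -2).

Step 2 — invert Sigma (cofactor / det for 3×3, or solve directly):
  Sigma^{-1} = [[0.1316, -0.0526, -0.0132],
 [-0.0526, 0.4211, 0.1053],
 [-0.0132, 0.1053, 0.1513]].

Step 3 — form the quadratic (x - mu)^T · Sigma^{-1} · (x - mu):
  Sigma^{-1} · (x - mu) = (0.1842, -1.4737, -0.6184).
  (x - mu)^T · [Sigma^{-1} · (x - mu)] = (0)·(0.1842) + (-3)·(-1.4737) + (-2)·(-0.6184) = 5.6579.

Step 4 — take square root: d = √(5.6579) ≈ 2.3786.

d(x, mu) = √(5.6579) ≈ 2.3786


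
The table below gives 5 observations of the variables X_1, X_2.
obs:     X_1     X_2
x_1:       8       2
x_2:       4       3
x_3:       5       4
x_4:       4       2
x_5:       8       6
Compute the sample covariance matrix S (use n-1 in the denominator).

Step 1 — column means:
  mean(X_1) = (8 + 4 + 5 + 4 + 8) / 5 = 29/5 = 5.8
  mean(X_2) = (2 + 3 + 4 + 2 + 6) / 5 = 17/5 = 3.4

Step 2 — sample covariance S[i,j] = (1/(n-1)) · Σ_k (x_{k,i} - mean_i) · (x_{k,j} - mean_j), with n-1 = 4.
  S[X_1,X_1] = ((2.2)·(2.2) + (-1.8)·(-1.8) + (-0.8)·(-0.8) + (-1.8)·(-1.8) + (2.2)·(2.2)) / 4 = 16.8/4 = 4.2
  S[X_1,X_2] = ((2.2)·(-1.4) + (-1.8)·(-0.4) + (-0.8)·(0.6) + (-1.8)·(-1.4) + (2.2)·(2.6)) / 4 = 5.4/4 = 1.35
  S[X_2,X_2] = ((-1.4)·(-1.4) + (-0.4)·(-0.4) + (0.6)·(0.6) + (-1.4)·(-1.4) + (2.6)·(2.6)) / 4 = 11.2/4 = 2.8

S is symmetric (S[j,i] = S[i,j]). Assembling:

S = [[4.2, 1.35],
 [1.35, 2.8]]


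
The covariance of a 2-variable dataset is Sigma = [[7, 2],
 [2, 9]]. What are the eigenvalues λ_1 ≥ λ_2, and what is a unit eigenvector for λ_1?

Step 1 — characteristic polynomial of 2×2 Sigma:
  det(Sigma - λI) = λ² - trace · λ + det = 0.
  trace = 7 + 9 = 16, det = 7·9 - (2)² = 59.
Step 2 — discriminant:
  Δ = trace² - 4·det = 256 - 236 = 20.
Step 3 — eigenvalues:
  λ = (trace ± √Δ)/2 = (16 ± 4.4721)/2,
  λ_1 = 10.2361,  λ_2 = 5.7639.

Step 4 — unit eigenvector for λ_1: solve (Sigma - λ_1 I)v = 0. First row:
  (7 - 10.2361)·v_x + (2)·v_y = 0, i.e. (-3.2361)·v_x + (2)·v_y = 0,
  so v ∝ (b, λ_1 - a) = (2, 3.2361) = u.
  ||u|| = √((2)² + (3.2361)²) = √(14.4721) ≈ 3.8042,
  v_1 = u/||u|| ≈ (0.5257, 0.8507) (||v_1|| = 1).

λ_1 = 10.2361,  λ_2 = 5.7639;  v_1 ≈ (0.5257, 0.8507)


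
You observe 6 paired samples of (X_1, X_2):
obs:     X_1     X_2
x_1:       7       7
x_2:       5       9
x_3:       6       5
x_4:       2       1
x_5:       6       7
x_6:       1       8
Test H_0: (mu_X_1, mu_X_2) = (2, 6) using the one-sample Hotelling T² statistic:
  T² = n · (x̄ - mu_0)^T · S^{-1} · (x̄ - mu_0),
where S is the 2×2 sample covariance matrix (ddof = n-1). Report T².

Step 1 — sample mean vector:
  mean(X_1) = (7 + 5 + 6 + 2 + 6 + 1) / 6 = 27/6 = 4.5
  mean(X_2) = (7 + 9 + 5 + 1 + 7 + 8) / 6 = 37/6 = 6.1667
  x̄ = (4.5, 6.1667),  deviation x̄ - mu_0 = (4.5, 6.1667) - (2, 6) = (2.5, 0.1667).

Step 2 — sample covariance matrix, S[i,j] = (1/(n-1)) · Σ_k (x_{k,i} - mean_i) · (x_{k,j} - mean_j), divisor n-1 = 5:
  S[X_1,X_1] = ((2.5)·(2.5) + (0.5)·(0.5) + (1.5)·(1.5) + (-2.5)·(-2.5) + (1.5)·(1.5) + (-3.5)·(-3.5)) / 5 = 29.5/5 = 5.9
  S[X_1,X_2] = ((2.5)·(0.8333) + (0.5)·(2.8333) + (1.5)·(-1.1667) + (-2.5)·(-5.1667) + (1.5)·(0.8333) + (-3.5)·(1.8333)) / 5 = 9.5/5 = 1.9
  S[X_2,X_2] = ((0.8333)·(0.8333) + (2.8333)·(2.8333) + (-1.1667)·(-1.1667) + (-5.1667)·(-5.1667) + (0.8333)·(0.8333) + (1.8333)·(1.8333)) / 5 = 40.8333/5 = 8.1667
  S = [[5.9, 1.9],
 [1.9, 8.1667]].

Step 3 — invert S. det(S) = 5.9·8.1667 - (1.9)² = 44.5733.
  S^{-1} = (1/det) · [[d, -b], [-b, a]] = [[0.1832, -0.0426],
 [-0.0426, 0.1324]].

Step 4 — quadratic form (x̄ - mu_0)^T · S^{-1} · (x̄ - mu_0):
  S^{-1} · (x̄ - mu_0) = (0.4509, -0.0845),
  (x̄ - mu_0)^T · [...] = (2.5)·(0.4509) + (0.1667)·(-0.0845) = 1.1133.

Step 5 — scale by n: T² = 6 · 1.1133 = 6.6796.

T² ≈ 6.6796


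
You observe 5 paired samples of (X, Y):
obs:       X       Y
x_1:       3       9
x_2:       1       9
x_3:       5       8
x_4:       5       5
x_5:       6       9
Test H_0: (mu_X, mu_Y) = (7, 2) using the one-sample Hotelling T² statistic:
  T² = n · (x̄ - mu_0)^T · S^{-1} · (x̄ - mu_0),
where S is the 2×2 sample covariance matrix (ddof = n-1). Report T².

Step 1 — sample mean vector:
  mean(X) = (3 + 1 + 5 + 5 + 6) / 5 = 20/5 = 4
  mean(Y) = (9 + 9 + 8 + 5 + 9) / 5 = 40/5 = 8
  x̄ = (4, 8),  deviation x̄ - mu_0 = (4, 8) - (7, 2) = (-3, 6).

Step 2 — sample covariance matrix, S[i,j] = (1/(n-1)) · Σ_k (x_{k,i} - mean_i) · (x_{k,j} - mean_j), divisor n-1 = 4:
  S[X,X] = ((-1)·(-1) + (-3)·(-3) + (1)·(1) + (1)·(1) + (2)·(2)) / 4 = 16/4 = 4
  S[X,Y] = ((-1)·(1) + (-3)·(1) + (1)·(0) + (1)·(-3) + (2)·(1)) / 4 = -5/4 = -1.25
  S[Y,Y] = ((1)·(1) + (1)·(1) + (0)·(0) + (-3)·(-3) + (1)·(1)) / 4 = 12/4 = 3
  S = [[4, -1.25],
 [-1.25, 3]].

Step 3 — invert S. det(S) = 4·3 - (-1.25)² = 10.4375.
  S^{-1} = (1/det) · [[d, -b], [-b, a]] = [[0.2874, 0.1198],
 [0.1198, 0.3832]].

Step 4 — quadratic form (x̄ - mu_0)^T · S^{-1} · (x̄ - mu_0):
  S^{-1} · (x̄ - mu_0) = (-0.1437, 1.9401),
  (x̄ - mu_0)^T · [...] = (-3)·(-0.1437) + (6)·(1.9401) = 12.0719.

Step 5 — scale by n: T² = 5 · 12.0719 = 60.3593.

T² ≈ 60.3593


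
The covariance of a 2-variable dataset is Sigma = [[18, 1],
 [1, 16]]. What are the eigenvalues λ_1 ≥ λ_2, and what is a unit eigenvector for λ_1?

Step 1 — characteristic polynomial of 2×2 Sigma:
  det(Sigma - λI) = λ² - trace · λ + det = 0.
  trace = 18 + 16 = 34, det = 18·16 - (1)² = 287.
Step 2 — discriminant:
  Δ = trace² - 4·det = 1156 - 1148 = 8.
Step 3 — eigenvalues:
  λ = (trace ± √Δ)/2 = (34 ± 2.8284)/2,
  λ_1 = 18.4142,  λ_2 = 15.5858.

Step 4 — unit eigenvector for λ_1: solve (Sigma - λ_1 I)v = 0. First row:
  (18 - 18.4142)·v_x + (1)·v_y = 0, i.e. (-0.4142)·v_x + (1)·v_y = 0,
  so v ∝ (b, λ_1 - a) = (1, 0.4142) = u.
  ||u|| = √((1)² + (0.4142)²) = √(1.1716) ≈ 1.0824,
  v_1 = u/||u|| ≈ (0.9239, 0.3827) (||v_1|| = 1).

λ_1 = 18.4142,  λ_2 = 15.5858;  v_1 ≈ (0.9239, 0.3827)


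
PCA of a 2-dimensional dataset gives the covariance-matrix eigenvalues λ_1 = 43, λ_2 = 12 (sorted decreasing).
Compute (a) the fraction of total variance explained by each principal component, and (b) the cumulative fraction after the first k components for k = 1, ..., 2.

Step 1 — total variance = trace(Sigma) = Σ λ_i = 43 + 12 = 55.

Step 2 — fraction explained by component i = λ_i / Σ λ:
  PC1: 43/55 = 0.7818
  PC2: 12/55 = 0.2182

Step 3 — cumulative fraction after k components = (λ_1 + ... + λ_k) / Σ λ:
  k = 1: 43/55 = 0.7818
  k = 2: (43 + 12)/55 = 55/55 = 1

Summary (fraction, with percent):

explained: PC1 0.7818 (78.18%), PC2 0.2182 (21.82%);  cumulative: 0.7818, 1


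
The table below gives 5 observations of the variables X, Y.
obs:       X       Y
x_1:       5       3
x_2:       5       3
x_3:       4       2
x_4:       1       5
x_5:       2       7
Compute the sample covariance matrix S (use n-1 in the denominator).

Step 1 — column means:
  mean(X) = (5 + 5 + 4 + 1 + 2) / 5 = 17/5 = 3.4
  mean(Y) = (3 + 3 + 2 + 5 + 7) / 5 = 20/5 = 4

Step 2 — sample covariance S[i,j] = (1/(n-1)) · Σ_k (x_{k,i} - mean_i) · (x_{k,j} - mean_j), with n-1 = 4.
  S[X,X] = ((1.6)·(1.6) + (1.6)·(1.6) + (0.6)·(0.6) + (-2.4)·(-2.4) + (-1.4)·(-1.4)) / 4 = 13.2/4 = 3.3
  S[X,Y] = ((1.6)·(-1) + (1.6)·(-1) + (0.6)·(-2) + (-2.4)·(1) + (-1.4)·(3)) / 4 = -11/4 = -2.75
  S[Y,Y] = ((-1)·(-1) + (-1)·(-1) + (-2)·(-2) + (1)·(1) + (3)·(3)) / 4 = 16/4 = 4

S is symmetric (S[j,i] = S[i,j]). Assembling:

S = [[3.3, -2.75],
 [-2.75, 4]]


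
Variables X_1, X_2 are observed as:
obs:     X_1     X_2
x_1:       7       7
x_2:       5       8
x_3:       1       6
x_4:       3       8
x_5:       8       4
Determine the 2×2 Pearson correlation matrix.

Step 1 — column means:
  mean(X_1) = (7 + 5 + 1 + 3 + 8) / 5 = 24/5 = 4.8
  mean(X_2) = (7 + 8 + 6 + 8 + 4) / 5 = 33/5 = 6.6

Step 2 — sample variances and covariances s[i,j] = (1/(n-1)) · Σ_k (x_{k,i} - mean_i) · (x_{k,j} - mean_j), with n-1 = 4:
  s[X_1,X_1] = ((2.2)·(2.2) + (0.2)·(0.2) + (-3.8)·(-3.8) + (-1.8)·(-1.8) + (3.2)·(3.2)) / 4 = 32.8/4 = 8.2
  s[X_1,X_2] = ((2.2)·(0.4) + (0.2)·(1.4) + (-3.8)·(-0.6) + (-1.8)·(1.4) + (3.2)·(-2.6)) / 4 = -7.4/4 = -1.85
  s[X_2,X_2] = ((0.4)·(0.4) + (1.4)·(1.4) + (-0.6)·(-0.6) + (1.4)·(1.4) + (-2.6)·(-2.6)) / 4 = 11.2/4 = 2.8
  Sample standard deviations s_i = √(s[i,i]):
  s(X_1) = √(8.2) = 2.8636
  s(X_2) = √(2.8) = 1.6733

Step 3 — r_{ij} = s_{ij} / (s_i · s_j):
  r[X_1,X_1] = 1 (diagonal).
  r[X_1,X_2] = -1.85 / (2.8636 · 1.6733) = -1.85 / 4.7917 = -0.3861
  r[X_2,X_2] = 1 (diagonal).

R is symmetric with unit diagonal. Assembling:

R = [[1, -0.3861],
 [-0.3861, 1]]


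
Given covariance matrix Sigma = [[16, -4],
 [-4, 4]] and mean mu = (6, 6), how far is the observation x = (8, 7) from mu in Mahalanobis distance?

Step 1 — centre the observation: (x - mu) = (2, 1).

Step 2 — invert Sigma. det(Sigma) = 16·4 - (-4)² = 48.
  Sigma^{-1} = (1/det) · [[d, -b], [-b, a]] = [[0.0833, 0.0833],
 [0.0833, 0.3333]].

Step 3 — form the quadratic (x - mu)^T · Sigma^{-1} · (x - mu):
  Sigma^{-1} · (x - mu) = (0.25, 0.5).
  (x - mu)^T · [Sigma^{-1} · (x - mu)] = (2)·(0.25) + (1)·(0.5) = 1.

Step 4 — take square root: d = √(1) ≈ 1.

d(x, mu) = √(1) ≈ 1


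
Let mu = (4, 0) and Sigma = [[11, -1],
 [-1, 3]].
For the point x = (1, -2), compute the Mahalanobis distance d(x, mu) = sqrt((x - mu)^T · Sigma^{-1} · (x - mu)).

Step 1 — centre the observation: (x - mu) = (-3, -2).

Step 2 — invert Sigma. det(Sigma) = 11·3 - (-1)² = 32.
  Sigma^{-1} = (1/det) · [[d, -b], [-b, a]] = [[0.0938, 0.0312],
 [0.0312, 0.3438]].

Step 3 — form the quadratic (x - mu)^T · Sigma^{-1} · (x - mu):
  Sigma^{-1} · (x - mu) = (-0.3438, -0.7812).
  (x - mu)^T · [Sigma^{-1} · (x - mu)] = (-3)·(-0.3438) + (-2)·(-0.7812) = 2.5938.

Step 4 — take square root: d = √(2.5938) ≈ 1.6105.

d(x, mu) = √(2.5938) ≈ 1.6105


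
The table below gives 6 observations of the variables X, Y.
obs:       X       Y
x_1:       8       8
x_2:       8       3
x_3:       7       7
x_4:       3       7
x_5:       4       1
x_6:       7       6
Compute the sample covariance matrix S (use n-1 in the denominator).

Step 1 — column means:
  mean(X) = (8 + 8 + 7 + 3 + 4 + 7) / 6 = 37/6 = 6.1667
  mean(Y) = (8 + 3 + 7 + 7 + 1 + 6) / 6 = 32/6 = 5.3333

Step 2 — sample covariance S[i,j] = (1/(n-1)) · Σ_k (x_{k,i} - mean_i) · (x_{k,j} - mean_j), with n-1 = 5.
  S[X,X] = ((1.8333)·(1.8333) + (1.8333)·(1.8333) + (0.8333)·(0.8333) + (-3.1667)·(-3.1667) + (-2.1667)·(-2.1667) + (0.8333)·(0.8333)) / 5 = 22.8333/5 = 4.5667
  S[X,Y] = ((1.8333)·(2.6667) + (1.8333)·(-2.3333) + (0.8333)·(1.6667) + (-3.1667)·(1.6667) + (-2.1667)·(-4.3333) + (0.8333)·(0.6667)) / 5 = 6.6667/5 = 1.3333
  S[Y,Y] = ((2.6667)·(2.6667) + (-2.3333)·(-2.3333) + (1.6667)·(1.6667) + (1.6667)·(1.6667) + (-4.3333)·(-4.3333) + (0.6667)·(0.6667)) / 5 = 37.3333/5 = 7.4667

S is symmetric (S[j,i] = S[i,j]). Assembling:

S = [[4.5667, 1.3333],
 [1.3333, 7.4667]]


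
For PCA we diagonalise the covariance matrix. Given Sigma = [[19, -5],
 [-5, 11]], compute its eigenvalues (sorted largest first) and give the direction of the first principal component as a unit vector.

Step 1 — characteristic polynomial of 2×2 Sigma:
  det(Sigma - λI) = λ² - trace · λ + det = 0.
  trace = 19 + 11 = 30, det = 19·11 - (-5)² = 184.
Step 2 — discriminant:
  Δ = trace² - 4·det = 900 - 736 = 164.
Step 3 — eigenvalues:
  λ = (trace ± √Δ)/2 = (30 ± 12.8062)/2,
  λ_1 = 21.4031,  λ_2 = 8.5969.

Step 4 — unit eigenvector for λ_1: solve (Sigma - λ_1 I)v = 0. First row:
  (19 - 21.4031)·v_x + (-5)·v_y = 0, i.e. (-2.4031)·v_x + (-5)·v_y = 0,
  so v ∝ (b, λ_1 - a) = (-5, 2.4031); multiply by -1 so the first entry is positive: u = (5, -2.4031).
  ||u|| = √((5)² + (-2.4031)²) = √(30.775) ≈ 5.5475,
  v_1 = u/||u|| ≈ (0.9013, -0.4332) (||v_1|| = 1).

λ_1 = 21.4031,  λ_2 = 8.5969;  v_1 ≈ (0.9013, -0.4332)


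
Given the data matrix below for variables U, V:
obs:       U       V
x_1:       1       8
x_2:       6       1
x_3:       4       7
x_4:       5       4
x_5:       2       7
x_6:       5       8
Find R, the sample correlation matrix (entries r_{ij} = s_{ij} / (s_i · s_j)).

Step 1 — column means:
  mean(U) = (1 + 6 + 4 + 5 + 2 + 5) / 6 = 23/6 = 3.8333
  mean(V) = (8 + 1 + 7 + 4 + 7 + 8) / 6 = 35/6 = 5.8333

Step 2 — sample variances and covariances s[i,j] = (1/(n-1)) · Σ_k (x_{k,i} - mean_i) · (x_{k,j} - mean_j), with n-1 = 5:
  s[U,U] = ((-2.8333)·(-2.8333) + (2.1667)·(2.1667) + (0.1667)·(0.1667) + (1.1667)·(1.1667) + (-1.8333)·(-1.8333) + (1.1667)·(1.1667)) / 5 = 18.8333/5 = 3.7667
  s[U,V] = ((-2.8333)·(2.1667) + (2.1667)·(-4.8333) + (0.1667)·(1.1667) + (1.1667)·(-1.8333) + (-1.8333)·(1.1667) + (1.1667)·(2.1667)) / 5 = -18.1667/5 = -3.6333
  s[V,V] = ((2.1667)·(2.1667) + (-4.8333)·(-4.8333) + (1.1667)·(1.1667) + (-1.8333)·(-1.8333) + (1.1667)·(1.1667) + (2.1667)·(2.1667)) / 5 = 38.8333/5 = 7.7667
  Sample standard deviations s_i = √(s[i,i]):
  s(U) = √(3.7667) = 1.9408
  s(V) = √(7.7667) = 2.7869

Step 3 — r_{ij} = s_{ij} / (s_i · s_j):
  r[U,U] = 1 (diagonal).
  r[U,V] = -3.6333 / (1.9408 · 2.7869) = -3.6333 / 5.4087 = -0.6718
  r[V,V] = 1 (diagonal).

R is symmetric with unit diagonal. Assembling:

R = [[1, -0.6718],
 [-0.6718, 1]]


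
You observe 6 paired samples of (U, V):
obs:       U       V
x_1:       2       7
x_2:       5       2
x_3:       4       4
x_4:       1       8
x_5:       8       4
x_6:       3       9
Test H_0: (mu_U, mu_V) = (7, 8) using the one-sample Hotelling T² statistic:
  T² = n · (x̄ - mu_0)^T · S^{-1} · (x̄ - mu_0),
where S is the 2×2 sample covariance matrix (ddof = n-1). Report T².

Step 1 — sample mean vector:
  mean(U) = (2 + 5 + 4 + 1 + 8 + 3) / 6 = 23/6 = 3.8333
  mean(V) = (7 + 2 + 4 + 8 + 4 + 9) / 6 = 34/6 = 5.6667
  x̄ = (3.8333, 5.6667),  deviation x̄ - mu_0 = (3.8333, 5.6667) - (7, 8) = (-3.1667, -2.3333).

Step 2 — sample covariance matrix, S[i,j] = (1/(n-1)) · Σ_k (x_{k,i} - mean_i) · (x_{k,j} - mean_j), divisor n-1 = 5:
  S[U,U] = ((-1.8333)·(-1.8333) + (1.1667)·(1.1667) + (0.1667)·(0.1667) + (-2.8333)·(-2.8333) + (4.1667)·(4.1667) + (-0.8333)·(-0.8333)) / 5 = 30.8333/5 = 6.1667
  S[U,V] = ((-1.8333)·(1.3333) + (1.1667)·(-3.6667) + (0.1667)·(-1.6667) + (-2.8333)·(2.3333) + (4.1667)·(-1.6667) + (-0.8333)·(3.3333)) / 5 = -23.3333/5 = -4.6667
  S[V,V] = ((1.3333)·(1.3333) + (-3.6667)·(-3.6667) + (-1.6667)·(-1.6667) + (2.3333)·(2.3333) + (-1.6667)·(-1.6667) + (3.3333)·(3.3333)) / 5 = 37.3333/5 = 7.4667
  S = [[6.1667, -4.6667],
 [-4.6667, 7.4667]].

Step 3 — invert S. det(S) = 6.1667·7.4667 - (-4.6667)² = 24.2667.
  S^{-1} = (1/det) · [[d, -b], [-b, a]] = [[0.3077, 0.1923],
 [0.1923, 0.2541]].

Step 4 — quadratic form (x̄ - mu_0)^T · S^{-1} · (x̄ - mu_0):
  S^{-1} · (x̄ - mu_0) = (-1.4231, -1.2019),
  (x̄ - mu_0)^T · [...] = (-3.1667)·(-1.4231) + (-2.3333)·(-1.2019) = 7.3109.

Step 5 — scale by n: T² = 6 · 7.3109 = 43.8654.

T² ≈ 43.8654


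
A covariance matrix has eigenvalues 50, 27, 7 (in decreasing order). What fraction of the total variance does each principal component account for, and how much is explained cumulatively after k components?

Step 1 — total variance = trace(Sigma) = Σ λ_i = 50 + 27 + 7 = 84.

Step 2 — fraction explained by component i = λ_i / Σ λ:
  PC1: 50/84 = 0.5952
  PC2: 27/84 = 0.3214
  PC3: 7/84 = 0.0833

Step 3 — cumulative fraction after k components = (λ_1 + ... + λ_k) / Σ λ:
  k = 1: 50/84 = 0.5952
  k = 2: (50 + 27)/84 = 77/84 = 0.9167
  k = 3: (50 + 27 + 7)/84 = 84/84 = 1

Summary (fraction, with percent):

explained: PC1 0.5952 (59.52%), PC2 0.3214 (32.14%), PC3 0.0833 (8.33%);  cumulative: 0.5952, 0.9167, 1


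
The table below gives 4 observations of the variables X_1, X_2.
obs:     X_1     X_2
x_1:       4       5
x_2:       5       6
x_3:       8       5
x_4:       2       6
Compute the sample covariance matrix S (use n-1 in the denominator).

Step 1 — column means:
  mean(X_1) = (4 + 5 + 8 + 2) / 4 = 19/4 = 4.75
  mean(X_2) = (5 + 6 + 5 + 6) / 4 = 22/4 = 5.5

Step 2 — sample covariance S[i,j] = (1/(n-1)) · Σ_k (x_{k,i} - mean_i) · (x_{k,j} - mean_j), with n-1 = 3.
  S[X_1,X_1] = ((-0.75)·(-0.75) + (0.25)·(0.25) + (3.25)·(3.25) + (-2.75)·(-2.75)) / 3 = 18.75/3 = 6.25
  S[X_1,X_2] = ((-0.75)·(-0.5) + (0.25)·(0.5) + (3.25)·(-0.5) + (-2.75)·(0.5)) / 3 = -2.5/3 = -0.8333
  S[X_2,X_2] = ((-0.5)·(-0.5) + (0.5)·(0.5) + (-0.5)·(-0.5) + (0.5)·(0.5)) / 3 = 1/3 = 0.3333

S is symmetric (S[j,i] = S[i,j]). Assembling:

S = [[6.25, -0.8333],
 [-0.8333, 0.3333]]


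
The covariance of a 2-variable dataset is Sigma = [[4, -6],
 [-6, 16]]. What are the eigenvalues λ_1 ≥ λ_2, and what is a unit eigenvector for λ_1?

Step 1 — characteristic polynomial of 2×2 Sigma:
  det(Sigma - λI) = λ² - trace · λ + det = 0.
  trace = 4 + 16 = 20, det = 4·16 - (-6)² = 28.
Step 2 — discriminant:
  Δ = trace² - 4·det = 400 - 112 = 288.
Step 3 — eigenvalues:
  λ = (trace ± √Δ)/2 = (20 ± 16.9706)/2,
  λ_1 = 18.4853,  λ_2 = 1.5147.

Step 4 — unit eigenvector for λ_1: solve (Sigma - λ_1 I)v = 0. First row:
  (4 - 18.4853)·v_x + (-6)·v_y = 0, i.e. (-14.4853)·v_x + (-6)·v_y = 0,
  so v ∝ (b, λ_1 - a) = (-6, 14.4853); multiply by -1 so the first entry is positive: u = (6, -14.4853).
  ||u|| = √((6)² + (-14.4853)²) = √(245.8234) ≈ 15.6788,
  v_1 = u/||u|| ≈ (0.3827, -0.9239) (||v_1|| = 1).

λ_1 = 18.4853,  λ_2 = 1.5147;  v_1 ≈ (0.3827, -0.9239)


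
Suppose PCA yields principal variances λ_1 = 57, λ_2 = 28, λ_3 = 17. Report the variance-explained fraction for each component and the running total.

Step 1 — total variance = trace(Sigma) = Σ λ_i = 57 + 28 + 17 = 102.

Step 2 — fraction explained by component i = λ_i / Σ λ:
  PC1: 57/102 = 0.5588
  PC2: 28/102 = 0.2745
  PC3: 17/102 = 0.1667

Step 3 — cumulative fraction after k components = (λ_1 + ... + λ_k) / Σ λ:
  k = 1: 57/102 = 0.5588
  k = 2: (57 + 28)/102 = 85/102 = 0.8333
  k = 3: (57 + 28 + 17)/102 = 102/102 = 1

Summary (fraction, with percent):

explained: PC1 0.5588 (55.88%), PC2 0.2745 (27.45%), PC3 0.1667 (16.67%);  cumulative: 0.5588, 0.8333, 1


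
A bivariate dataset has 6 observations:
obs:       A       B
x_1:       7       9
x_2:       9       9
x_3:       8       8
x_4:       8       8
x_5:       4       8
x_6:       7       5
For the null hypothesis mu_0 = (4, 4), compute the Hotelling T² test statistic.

Step 1 — sample mean vector:
  mean(A) = (7 + 9 + 8 + 8 + 4 + 7) / 6 = 43/6 = 7.1667
  mean(B) = (9 + 9 + 8 + 8 + 8 + 5) / 6 = 47/6 = 7.8333
  x̄ = (7.1667, 7.8333),  deviation x̄ - mu_0 = (7.1667, 7.8333) - (4, 4) = (3.1667, 3.8333).

Step 2 — sample covariance matrix, S[i,j] = (1/(n-1)) · Σ_k (x_{k,i} - mean_i) · (x_{k,j} - mean_j), divisor n-1 = 5:
  S[A,A] = ((-0.1667)·(-0.1667) + (1.8333)·(1.8333) + (0.8333)·(0.8333) + (0.8333)·(0.8333) + (-3.1667)·(-3.1667) + (-0.1667)·(-0.1667)) / 5 = 14.8333/5 = 2.9667
  S[A,B] = ((-0.1667)·(1.1667) + (1.8333)·(1.1667) + (0.8333)·(0.1667) + (0.8333)·(0.1667) + (-3.1667)·(0.1667) + (-0.1667)·(-2.8333)) / 5 = 2.1667/5 = 0.4333
  S[B,B] = ((1.1667)·(1.1667) + (1.1667)·(1.1667) + (0.1667)·(0.1667) + (0.1667)·(0.1667) + (0.1667)·(0.1667) + (-2.8333)·(-2.8333)) / 5 = 10.8333/5 = 2.1667
  S = [[2.9667, 0.4333],
 [0.4333, 2.1667]].

Step 3 — invert S. det(S) = 2.9667·2.1667 - (0.4333)² = 6.24.
  S^{-1} = (1/det) · [[d, -b], [-b, a]] = [[0.3472, -0.0694],
 [-0.0694, 0.4754]].

Step 4 — quadratic form (x̄ - mu_0)^T · S^{-1} · (x̄ - mu_0):
  S^{-1} · (x̄ - mu_0) = (0.8333, 1.6026),
  (x̄ - mu_0)^T · [...] = (3.1667)·(0.8333) + (3.8333)·(1.6026) = 8.7821.

Step 5 — scale by n: T² = 6 · 8.7821 = 52.6923.

T² ≈ 52.6923


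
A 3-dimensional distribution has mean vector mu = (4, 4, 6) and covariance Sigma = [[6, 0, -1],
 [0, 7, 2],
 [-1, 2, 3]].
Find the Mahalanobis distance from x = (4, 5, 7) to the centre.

Step 1 — centre the observation: (x - mu) = (0, 1, 1).

Step 2 — invert Sigma (cofactor / det for 3×3, or solve directly):
  Sigma^{-1} = [[0.1789, -0.0211, 0.0737],
 [-0.0211, 0.1789, -0.1263],
 [0.0737, -0.1263, 0.4421]].

Step 3 — form the quadratic (x - mu)^T · Sigma^{-1} · (x - mu):
  Sigma^{-1} · (x - mu) = (0.0526, 0.0526, 0.3158).
  (x - mu)^T · [Sigma^{-1} · (x - mu)] = (0)·(0.0526) + (1)·(0.0526) + (1)·(0.3158) = 0.3684.

Step 4 — take square root: d = √(0.3684) ≈ 0.607.

d(x, mu) = √(0.3684) ≈ 0.607


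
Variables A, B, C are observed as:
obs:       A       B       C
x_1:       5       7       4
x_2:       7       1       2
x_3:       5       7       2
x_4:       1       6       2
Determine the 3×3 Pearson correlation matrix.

Step 1 — column means:
  mean(A) = (5 + 7 + 5 + 1) / 4 = 18/4 = 4.5
  mean(B) = (7 + 1 + 7 + 6) / 4 = 21/4 = 5.25
  mean(C) = (4 + 2 + 2 + 2) / 4 = 10/4 = 2.5

Step 2 — sample variances and covariances s[i,j] = (1/(n-1)) · Σ_k (x_{k,i} - mean_i) · (x_{k,j} - mean_j), with n-1 = 3:
  s[A,A] = ((0.5)·(0.5) + (2.5)·(2.5) + (0.5)·(0.5) + (-3.5)·(-3.5)) / 3 = 19/3 = 6.3333
  s[A,B] = ((0.5)·(1.75) + (2.5)·(-4.25) + (0.5)·(1.75) + (-3.5)·(0.75)) / 3 = -11.5/3 = -3.8333
  s[A,C] = ((0.5)·(1.5) + (2.5)·(-0.5) + (0.5)·(-0.5) + (-3.5)·(-0.5)) / 3 = 1/3 = 0.3333
  s[B,B] = ((1.75)·(1.75) + (-4.25)·(-4.25) + (1.75)·(1.75) + (0.75)·(0.75)) / 3 = 24.75/3 = 8.25
  s[B,C] = ((1.75)·(1.5) + (-4.25)·(-0.5) + (1.75)·(-0.5) + (0.75)·(-0.5)) / 3 = 3.5/3 = 1.1667
  s[C,C] = ((1.5)·(1.5) + (-0.5)·(-0.5) + (-0.5)·(-0.5) + (-0.5)·(-0.5)) / 3 = 3/3 = 1
  Sample standard deviations s_i = √(s[i,i]):
  s(A) = √(6.3333) = 2.5166
  s(B) = √(8.25) = 2.8723
  s(C) = √(1) = 1

Step 3 — r_{ij} = s_{ij} / (s_i · s_j):
  r[A,A] = 1 (diagonal).
  r[A,B] = -3.8333 / (2.5166 · 2.8723) = -3.8333 / 7.2284 = -0.5303
  r[A,C] = 0.3333 / (2.5166 · 1) = 0.3333 / 2.5166 = 0.1325
  r[B,B] = 1 (diagonal).
  r[B,C] = 1.1667 / (2.8723 · 1) = 1.1667 / 2.8723 = 0.4062
  r[C,C] = 1 (diagonal).

R is symmetric with unit diagonal. Assembling:

R = [[1, -0.5303, 0.1325],
 [-0.5303, 1, 0.4062],
 [0.1325, 0.4062, 1]]


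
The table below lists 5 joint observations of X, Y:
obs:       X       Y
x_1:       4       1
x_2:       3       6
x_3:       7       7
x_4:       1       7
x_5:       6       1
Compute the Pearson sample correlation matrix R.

Step 1 — column means:
  mean(X) = (4 + 3 + 7 + 1 + 6) / 5 = 21/5 = 4.2
  mean(Y) = (1 + 6 + 7 + 7 + 1) / 5 = 22/5 = 4.4

Step 2 — sample variances and covariances s[i,j] = (1/(n-1)) · Σ_k (x_{k,i} - mean_i) · (x_{k,j} - mean_j), with n-1 = 4:
  s[X,X] = ((-0.2)·(-0.2) + (-1.2)·(-1.2) + (2.8)·(2.8) + (-3.2)·(-3.2) + (1.8)·(1.8)) / 4 = 22.8/4 = 5.7
  s[X,Y] = ((-0.2)·(-3.4) + (-1.2)·(1.6) + (2.8)·(2.6) + (-3.2)·(2.6) + (1.8)·(-3.4)) / 4 = -8.4/4 = -2.1
  s[Y,Y] = ((-3.4)·(-3.4) + (1.6)·(1.6) + (2.6)·(2.6) + (2.6)·(2.6) + (-3.4)·(-3.4)) / 4 = 39.2/4 = 9.8
  Sample standard deviations s_i = √(s[i,i]):
  s(X) = √(5.7) = 2.3875
  s(Y) = √(9.8) = 3.1305

Step 3 — r_{ij} = s_{ij} / (s_i · s_j):
  r[X,X] = 1 (diagonal).
  r[X,Y] = -2.1 / (2.3875 · 3.1305) = -2.1 / 7.474 = -0.281
  r[Y,Y] = 1 (diagonal).

R is symmetric with unit diagonal. Assembling:

R = [[1, -0.281],
 [-0.281, 1]]


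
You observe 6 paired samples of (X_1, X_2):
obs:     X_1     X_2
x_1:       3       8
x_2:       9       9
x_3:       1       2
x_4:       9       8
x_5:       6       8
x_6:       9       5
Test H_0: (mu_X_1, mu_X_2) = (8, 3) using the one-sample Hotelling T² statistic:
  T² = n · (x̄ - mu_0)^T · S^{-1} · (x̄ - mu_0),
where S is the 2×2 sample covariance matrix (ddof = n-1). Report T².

Step 1 — sample mean vector:
  mean(X_1) = (3 + 9 + 1 + 9 + 6 + 9) / 6 = 37/6 = 6.1667
  mean(X_2) = (8 + 9 + 2 + 8 + 8 + 5) / 6 = 40/6 = 6.6667
  x̄ = (6.1667, 6.6667),  deviation x̄ - mu_0 = (6.1667, 6.6667) - (8, 3) = (-1.8333, 3.6667).

Step 2 — sample covariance matrix, S[i,j] = (1/(n-1)) · Σ_k (x_{k,i} - mean_i) · (x_{k,j} - mean_j), divisor n-1 = 5:
  S[X_1,X_1] = ((-3.1667)·(-3.1667) + (2.8333)·(2.8333) + (-5.1667)·(-5.1667) + (2.8333)·(2.8333) + (-0.1667)·(-0.1667) + (2.8333)·(2.8333)) / 5 = 60.8333/5 = 12.1667
  S[X_1,X_2] = ((-3.1667)·(1.3333) + (2.8333)·(2.3333) + (-5.1667)·(-4.6667) + (2.8333)·(1.3333) + (-0.1667)·(1.3333) + (2.8333)·(-1.6667)) / 5 = 25.3333/5 = 5.0667
  S[X_2,X_2] = ((1.3333)·(1.3333) + (2.3333)·(2.3333) + (-4.6667)·(-4.6667) + (1.3333)·(1.3333) + (1.3333)·(1.3333) + (-1.6667)·(-1.6667)) / 5 = 35.3333/5 = 7.0667
  S = [[12.1667, 5.0667],
 [5.0667, 7.0667]].

Step 3 — invert S. det(S) = 12.1667·7.0667 - (5.0667)² = 60.3067.
  S^{-1} = (1/det) · [[d, -b], [-b, a]] = [[0.1172, -0.084],
 [-0.084, 0.2017]].

Step 4 — quadratic form (x̄ - mu_0)^T · S^{-1} · (x̄ - mu_0):
  S^{-1} · (x̄ - mu_0) = (-0.5229, 0.8938),
  (x̄ - mu_0)^T · [...] = (-1.8333)·(-0.5229) + (3.6667)·(0.8938) = 4.2358.

Step 5 — scale by n: T² = 6 · 4.2358 = 25.4145.

T² ≈ 25.4145


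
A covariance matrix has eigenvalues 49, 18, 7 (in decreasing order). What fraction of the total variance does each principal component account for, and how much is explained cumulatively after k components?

Step 1 — total variance = trace(Sigma) = Σ λ_i = 49 + 18 + 7 = 74.

Step 2 — fraction explained by component i = λ_i / Σ λ:
  PC1: 49/74 = 0.6622
  PC2: 18/74 = 0.2432
  PC3: 7/74 = 0.0946

Step 3 — cumulative fraction after k components = (λ_1 + ... + λ_k) / Σ λ:
  k = 1: 49/74 = 0.6622
  k = 2: (49 + 18)/74 = 67/74 = 0.9054
  k = 3: (49 + 18 + 7)/74 = 74/74 = 1

Summary (fraction, with percent):

explained: PC1 0.6622 (66.22%), PC2 0.2432 (24.32%), PC3 0.0946 (9.46%);  cumulative: 0.6622, 0.9054, 1


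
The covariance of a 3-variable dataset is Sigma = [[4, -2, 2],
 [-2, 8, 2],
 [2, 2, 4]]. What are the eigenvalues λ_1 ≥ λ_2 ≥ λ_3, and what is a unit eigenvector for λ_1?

Step 1 — characteristic polynomial p(λ) = det(λI - Sigma) = λ³ - tr·λ² + c_1·λ - det, where tr = trace, c_1 = sum of the principal 2×2 minors, det = det(Sigma):
  tr = 4 + 8 + 4 = 16,
  c_1 = (4·8 - (-2)²) + (4·4 - (2)²) + (8·4 - (2)²) = 28 + 12 + 28 = 68,
  det = 4·(8·4 - (2)²) - (-2)·((-2)·4 - (2)·(2)) + (2)·((-2)·(2) - 8·(2)) = 4·(28) - (-2)·(-12) + (2)·(-20) = 48.
  So p(λ) = λ³ - 16λ² + 68λ - 48.
Step 2 — look for an integer root (rational root theorem: any rational root is an integer divisor of 48). Testing λ = 6:
  p(6) = 216 - 576 + 408 - 48 = 0  ✓
  Dividing out (λ - 6): p(λ) = (λ - 6)(λ² - 10λ + 8).
Step 3 — remaining eigenvalues from the quadratic λ² - 10λ + 8 = 0:
  Δ = 10² - 4·8 = 100 - 32 = 68,  λ = (10 ± √68)/2 = (10 ± 8.2462)/2 ≈ 9.1231 or 0.8769.
  Sorted: λ_1 = 9.1231,  λ_2 = 6,  λ_3 = 0.8769  (check: sum = 16 = tr ✓).

Step 4 — unit eigenvector for λ_1 ≈ 9.1231: v spans the null space of (Sigma - λ_1 I), whose rows are
  r_1 = (-5.1231, -2, 2),  r_2 = (-2, -1.1231, 2),  r_3 = (2, 2, -5.1231).
  v is orthogonal to every row, so take v ∝ r_1 × r_2 = ((-2)·(2) - (2)·(-1.1231), (2)·(-2) - (-5.1231)·(2), (-5.1231)·(-1.1231) - (-2)·(-2)) ≈ (-1.7538, 6.2462, 1.7538).
  Rescale (multiply by -1 so the first nonzero entry is positive): u = (1.7538, -6.2462, -1.7538).
  ||u|| = √((1.7538)² + (-6.2462)² + (-1.7538)²) = √(45.1667) ≈ 6.7206,  v_1 = u/||u|| ≈ (0.261, -0.9294, -0.261) (||v_1|| = 1).

λ_1 = 9.1231,  λ_2 = 6,  λ_3 = 0.8769;  v_1 ≈ (0.261, -0.9294, -0.261)


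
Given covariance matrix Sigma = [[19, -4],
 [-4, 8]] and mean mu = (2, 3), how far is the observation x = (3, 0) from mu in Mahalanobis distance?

Step 1 — centre the observation: (x - mu) = (1, -3).

Step 2 — invert Sigma. det(Sigma) = 19·8 - (-4)² = 136.
  Sigma^{-1} = (1/det) · [[d, -b], [-b, a]] = [[0.0588, 0.0294],
 [0.0294, 0.1397]].

Step 3 — form the quadratic (x - mu)^T · Sigma^{-1} · (x - mu):
  Sigma^{-1} · (x - mu) = (-0.0294, -0.3897).
  (x - mu)^T · [Sigma^{-1} · (x - mu)] = (1)·(-0.0294) + (-3)·(-0.3897) = 1.1397.

Step 4 — take square root: d = √(1.1397) ≈ 1.0676.

d(x, mu) = √(1.1397) ≈ 1.0676


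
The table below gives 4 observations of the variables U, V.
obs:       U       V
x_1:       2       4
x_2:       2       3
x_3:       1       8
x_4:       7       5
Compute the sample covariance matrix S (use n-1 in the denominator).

Step 1 — column means:
  mean(U) = (2 + 2 + 1 + 7) / 4 = 12/4 = 3
  mean(V) = (4 + 3 + 8 + 5) / 4 = 20/4 = 5

Step 2 — sample covariance S[i,j] = (1/(n-1)) · Σ_k (x_{k,i} - mean_i) · (x_{k,j} - mean_j), with n-1 = 3.
  S[U,U] = ((-1)·(-1) + (-1)·(-1) + (-2)·(-2) + (4)·(4)) / 3 = 22/3 = 7.3333
  S[U,V] = ((-1)·(-1) + (-1)·(-2) + (-2)·(3) + (4)·(0)) / 3 = -3/3 = -1
  S[V,V] = ((-1)·(-1) + (-2)·(-2) + (3)·(3) + (0)·(0)) / 3 = 14/3 = 4.6667

S is symmetric (S[j,i] = S[i,j]). Assembling:

S = [[7.3333, -1],
 [-1, 4.6667]]


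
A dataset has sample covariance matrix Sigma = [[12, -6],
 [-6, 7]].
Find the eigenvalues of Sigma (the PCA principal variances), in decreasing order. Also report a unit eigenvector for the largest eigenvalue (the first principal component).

Step 1 — characteristic polynomial of 2×2 Sigma:
  det(Sigma - λI) = λ² - trace · λ + det = 0.
  trace = 12 + 7 = 19, det = 12·7 - (-6)² = 48.
Step 2 — discriminant:
  Δ = trace² - 4·det = 361 - 192 = 169.
Step 3 — eigenvalues:
  λ = (trace ± √Δ)/2 = (19 ± 13)/2,
  λ_1 = 16,  λ_2 = 3.

Step 4 — unit eigenvector for λ_1: solve (Sigma - λ_1 I)v = 0. First row:
  (12 - 16)·v_x + (-6)·v_y = 0, i.e. (-4)·v_x + (-6)·v_y = 0,
  so v ∝ (b, λ_1 - a) = (-6, 4); multiply by -1 so the first entry is positive: u = (6, -4).
  ||u|| = √((6)² + (-4)²) = √(52) ≈ 7.2111,
  v_1 = u/||u|| ≈ (0.8321, -0.5547) (||v_1|| = 1).

λ_1 = 16,  λ_2 = 3;  v_1 ≈ (0.8321, -0.5547)


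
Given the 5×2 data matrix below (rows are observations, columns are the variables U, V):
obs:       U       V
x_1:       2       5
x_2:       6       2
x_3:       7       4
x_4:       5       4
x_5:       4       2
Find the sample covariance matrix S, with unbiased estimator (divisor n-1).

Step 1 — column means:
  mean(U) = (2 + 6 + 7 + 5 + 4) / 5 = 24/5 = 4.8
  mean(V) = (5 + 2 + 4 + 4 + 2) / 5 = 17/5 = 3.4

Step 2 — sample covariance S[i,j] = (1/(n-1)) · Σ_k (x_{k,i} - mean_i) · (x_{k,j} - mean_j), with n-1 = 4.
  S[U,U] = ((-2.8)·(-2.8) + (1.2)·(1.2) + (2.2)·(2.2) + (0.2)·(0.2) + (-0.8)·(-0.8)) / 4 = 14.8/4 = 3.7
  S[U,V] = ((-2.8)·(1.6) + (1.2)·(-1.4) + (2.2)·(0.6) + (0.2)·(0.6) + (-0.8)·(-1.4)) / 4 = -3.6/4 = -0.9
  S[V,V] = ((1.6)·(1.6) + (-1.4)·(-1.4) + (0.6)·(0.6) + (0.6)·(0.6) + (-1.4)·(-1.4)) / 4 = 7.2/4 = 1.8

S is symmetric (S[j,i] = S[i,j]). Assembling:

S = [[3.7, -0.9],
 [-0.9, 1.8]]


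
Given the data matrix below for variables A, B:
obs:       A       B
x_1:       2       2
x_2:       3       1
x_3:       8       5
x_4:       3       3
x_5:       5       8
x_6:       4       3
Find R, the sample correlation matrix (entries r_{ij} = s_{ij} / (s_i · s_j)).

Step 1 — column means:
  mean(A) = (2 + 3 + 8 + 3 + 5 + 4) / 6 = 25/6 = 4.1667
  mean(B) = (2 + 1 + 5 + 3 + 8 + 3) / 6 = 22/6 = 3.6667

Step 2 — sample variances and covariances s[i,j] = (1/(n-1)) · Σ_k (x_{k,i} - mean_i) · (x_{k,j} - mean_j), with n-1 = 5:
  s[A,A] = ((-2.1667)·(-2.1667) + (-1.1667)·(-1.1667) + (3.8333)·(3.8333) + (-1.1667)·(-1.1667) + (0.8333)·(0.8333) + (-0.1667)·(-0.1667)) / 5 = 22.8333/5 = 4.5667
  s[A,B] = ((-2.1667)·(-1.6667) + (-1.1667)·(-2.6667) + (3.8333)·(1.3333) + (-1.1667)·(-0.6667) + (0.8333)·(4.3333) + (-0.1667)·(-0.6667)) / 5 = 16.3333/5 = 3.2667
  s[B,B] = ((-1.6667)·(-1.6667) + (-2.6667)·(-2.6667) + (1.3333)·(1.3333) + (-0.6667)·(-0.6667) + (4.3333)·(4.3333) + (-0.6667)·(-0.6667)) / 5 = 31.3333/5 = 6.2667
  Sample standard deviations s_i = √(s[i,i]):
  s(A) = √(4.5667) = 2.137
  s(B) = √(6.2667) = 2.5033

Step 3 — r_{ij} = s_{ij} / (s_i · s_j):
  r[A,A] = 1 (diagonal).
  r[A,B] = 3.2667 / (2.137 · 2.5033) = 3.2667 / 5.3496 = 0.6106
  r[B,B] = 1 (diagonal).

R is symmetric with unit diagonal. Assembling:

R = [[1, 0.6106],
 [0.6106, 1]]
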